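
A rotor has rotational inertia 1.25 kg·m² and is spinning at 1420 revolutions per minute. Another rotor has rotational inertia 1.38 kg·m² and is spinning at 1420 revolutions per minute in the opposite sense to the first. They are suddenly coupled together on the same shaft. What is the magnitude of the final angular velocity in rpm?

No external torque acts about the common axis, so total angular momentum is conserved.
Taking A's sense as positive: L = (1.250)(1420) − (1.380)(1420) = -184.6 kg·m²·rpm.
Combined I = 1.250 + 1.380 = 2.630 kg·m².
ω_f = L / I = -184.6 / 2.630 = -70.19 rpm.

|ω_f| ≈ 70.2 rpm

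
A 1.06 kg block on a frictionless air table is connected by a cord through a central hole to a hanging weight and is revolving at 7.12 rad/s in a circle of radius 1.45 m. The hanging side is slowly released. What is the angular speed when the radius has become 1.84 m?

The constraining force is radial, so m r² ω about the center is conserved.
ω₂ = ω₁ (r₁/r₂)² = (7.12)(1.45/1.84)² = 4.422 rad/s.

ω₂ ≈ 4.42 rad/s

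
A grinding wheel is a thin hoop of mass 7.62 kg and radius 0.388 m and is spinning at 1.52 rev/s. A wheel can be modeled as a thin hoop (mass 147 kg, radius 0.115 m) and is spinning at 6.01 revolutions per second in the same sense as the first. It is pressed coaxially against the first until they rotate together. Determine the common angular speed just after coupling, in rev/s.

|ω_f| ≈ 4.34 rev/s

No external torque acts about the common axis, so total angular momentum is conserved.
Moments of inertia: I_A = (7.62)(0.388)² = 1.147 kg·m²; I_B = (147)(0.115)² = 1.944 kg·m².
Taking A's sense as positive: L = (1.147)(1.52) + (1.944)(6.01) = 13.43 kg·m²·rev/s.
Combined I = 1.147 + 1.944 = 3.091 kg·m².
ω_f = L / I = 13.43 / 3.091 = 4.344 rev/s.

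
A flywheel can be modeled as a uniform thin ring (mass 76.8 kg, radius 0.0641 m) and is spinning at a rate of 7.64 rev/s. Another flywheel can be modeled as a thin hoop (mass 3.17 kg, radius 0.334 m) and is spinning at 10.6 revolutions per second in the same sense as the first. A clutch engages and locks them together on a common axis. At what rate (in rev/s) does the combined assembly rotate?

The coupling torques are internal; angular momentum about the shared axis is conserved.
Moments of inertia: I_A = (76.8)(0.0641)² = 0.3156 kg·m²; I_B = (3.17)(0.334)² = 0.3536 kg·m².
Taking A's sense as positive: L = (0.3156)(7.64) + (0.3536)(10.6) = 6.159 kg·m²·rev/s.
Combined I = 0.3156 + 0.3536 = 0.6692 kg·m².
ω_f = L / I = 6.159 / 0.6692 = 9.204 rev/s.

|ω_f| ≈ 9.20 rev/s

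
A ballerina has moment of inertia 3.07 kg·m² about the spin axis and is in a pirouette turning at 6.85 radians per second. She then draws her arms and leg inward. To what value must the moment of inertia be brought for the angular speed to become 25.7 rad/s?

I₂ ≈ 0.818 kg·m²

Angular momentum about the spin axis is conserved since the torque about it is zero.
I₂ = I₁ω₁ / ω₂ = (3.07)(6.85) / (25.7) = 0.8183 kg·m².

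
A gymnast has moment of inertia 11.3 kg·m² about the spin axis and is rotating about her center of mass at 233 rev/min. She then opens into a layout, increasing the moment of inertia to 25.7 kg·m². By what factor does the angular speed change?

Angular momentum about the spin axis is conserved since the torque about it is zero.
ω₂/ω₁ = I₁/I₂ = 11.30 / 25.70 = 0.4397.

ω₂/ω₁ ≈ 0.440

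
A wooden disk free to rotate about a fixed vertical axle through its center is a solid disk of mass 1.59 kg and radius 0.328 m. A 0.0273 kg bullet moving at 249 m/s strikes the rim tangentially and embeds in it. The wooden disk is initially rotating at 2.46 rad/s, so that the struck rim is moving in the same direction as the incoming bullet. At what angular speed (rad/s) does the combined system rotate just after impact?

About the axle the impulsive forces during the collision are internal, so angular momentum about that axis is conserved.
I_p = ½(1.59)(0.328)² = 0.08553 kg·m². Taking the sense of the bullet's angular momentum as positive, L_{bullet} = m v R = (0.0273)(249)(0.328) = 2.230 kg·m²/s.
L_i = +I_p ω_p + m v R = +(0.08553)(2.46) + 2.230 = 2.440 kg·m²/s.
After sticking, I_f = I_p + m R² = 0.08553 + (0.0273)(0.328)² = 0.08847 kg·m².
ω_f = L_i / I_f = 2.440 / 0.08847 = 27.58 rad/s.

|ω_f| ≈ 27.6 rad/s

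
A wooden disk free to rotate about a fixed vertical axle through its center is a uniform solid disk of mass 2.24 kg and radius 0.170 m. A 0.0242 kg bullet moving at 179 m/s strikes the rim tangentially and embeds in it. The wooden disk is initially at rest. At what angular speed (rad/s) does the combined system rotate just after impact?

|ω_f| ≈ 22.3 rad/s

The axle reaction passes through the axle and exerts no torque about it; angular momentum about the axle is conserved through the impact.
I_p = ½(2.24)(0.170)² = 0.03237 kg·m². Taking the sense of the bullet's angular momentum as positive, L_{bullet} = m v R = (0.0242)(179)(0.170) = 0.7364 kg·m²/s.
L_i = 0 + 0.7364 = 0.7364 kg·m²/s.
After sticking, I_f = I_p + m R² = 0.03237 + (0.0242)(0.170)² = 0.03307 kg·m².
ω_f = L_i / I_f = 0.7364 / 0.03307 = 22.27 rad/s.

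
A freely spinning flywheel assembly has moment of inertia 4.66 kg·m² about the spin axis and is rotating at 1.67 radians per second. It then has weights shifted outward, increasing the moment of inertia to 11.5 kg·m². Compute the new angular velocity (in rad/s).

No external torque acts about the spin axis, so angular momentum is conserved.
ω₂ = I₁ω₁ / I₂ = (4.660)(1.67 rad/s) / (11.50) = 0.6767 rad/s.

ω₂ ≈ 0.677 rad/s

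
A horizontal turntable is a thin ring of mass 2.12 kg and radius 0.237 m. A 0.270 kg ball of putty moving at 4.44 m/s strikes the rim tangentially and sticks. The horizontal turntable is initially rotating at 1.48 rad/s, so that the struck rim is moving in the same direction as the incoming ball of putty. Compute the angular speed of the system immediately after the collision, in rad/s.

About the axle the impulsive forces during the collision are internal, so angular momentum about that axis is conserved.
I_p = (2.12)(0.237)² = 0.1191 kg·m². Taking the sense of the ball of putty's angular momentum as positive, L_{ball} = m v R = (0.270)(4.44)(0.237) = 0.2841 kg·m²/s.
L_i = +I_p ω_p + m v R = +(0.1191)(1.48) + 0.2841 = 0.4604 kg·m²/s.
After sticking, I_f = I_p + m R² = 0.1191 + (0.270)(0.237)² = 0.1342 kg·m².
ω_f = L_i / I_f = 0.4604 / 0.1342 = 3.429 rad/s.

|ω_f| ≈ 3.43 rad/s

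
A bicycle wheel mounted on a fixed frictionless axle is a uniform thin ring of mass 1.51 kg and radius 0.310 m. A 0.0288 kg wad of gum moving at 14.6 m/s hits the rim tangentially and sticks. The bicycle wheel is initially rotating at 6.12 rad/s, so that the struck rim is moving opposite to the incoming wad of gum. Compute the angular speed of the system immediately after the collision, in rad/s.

About the axle the impulsive forces during the collision are internal, so angular momentum about that axis is conserved.
I_p = (1.51)(0.310)² = 0.1451 kg·m². Taking the sense of the wad of gum's angular momentum as positive, L_{wad} = m v R = (0.0288)(14.6)(0.310) = 0.1303 kg·m²/s.
L_i = −I_p ω_p + m v R = −(0.1451)(6.12) + 0.1303 = -0.7577 kg·m²/s.
After sticking, I_f = I_p + m R² = 0.1451 + (0.0288)(0.310)² = 0.1479 kg·m².
ω_f = L_i / I_f = -0.7577 / 0.1479 = -5.124 rad/s.

|ω_f| ≈ 5.12 rad/s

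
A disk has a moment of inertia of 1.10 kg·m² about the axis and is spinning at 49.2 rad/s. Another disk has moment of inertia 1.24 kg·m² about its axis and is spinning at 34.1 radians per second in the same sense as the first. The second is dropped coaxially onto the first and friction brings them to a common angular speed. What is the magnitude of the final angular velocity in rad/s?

The coupling torques are internal; angular momentum about the shared axis is conserved.
Taking A's sense as positive: L = (1.100)(49.2) + (1.240)(34.1) = 96.40 kg·m²·rad/s.
Combined I = 1.100 + 1.240 = 2.340 kg·m².
ω_f = L / I = 96.40 / 2.340 = 41.20 rad/s.

|ω_f| ≈ 41.2 rad/s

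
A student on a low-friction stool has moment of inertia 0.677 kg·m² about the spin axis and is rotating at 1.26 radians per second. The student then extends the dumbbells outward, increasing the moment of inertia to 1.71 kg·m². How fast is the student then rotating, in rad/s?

No external torque acts about the spin axis, so angular momentum is conserved.
ω₂ = I₁ω₁ / I₂ = (0.6770)(1.26 rad/s) / (1.710) = 0.4988 rad/s.

ω₂ ≈ 0.499 rad/s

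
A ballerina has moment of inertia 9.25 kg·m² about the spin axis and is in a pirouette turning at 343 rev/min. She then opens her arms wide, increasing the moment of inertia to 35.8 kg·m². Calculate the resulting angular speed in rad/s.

No external torque acts about the spin axis, so angular momentum is conserved.
ω₂ = I₁ω₁ / I₂ = (9.250)(343 rpm) / (35.80) = 88.62 rpm = 9.281 rad/s.

ω₂ ≈ 9.28 rad/s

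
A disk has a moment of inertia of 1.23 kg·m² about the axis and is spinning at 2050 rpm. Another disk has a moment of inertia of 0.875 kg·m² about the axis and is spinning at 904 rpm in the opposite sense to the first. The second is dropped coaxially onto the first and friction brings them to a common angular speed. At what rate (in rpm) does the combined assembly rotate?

|ω_f| ≈ 822 rpm

The coupling torques are internal; angular momentum about the shared axis is conserved.
Taking A's sense as positive: L = (1.230)(2050) − (0.8750)(904) = 1731 kg·m²·rpm.
Combined I = 1.230 + 0.8750 = 2.105 kg·m².
ω_f = L / I = 1731 / 2.105 = 822.1 rpm.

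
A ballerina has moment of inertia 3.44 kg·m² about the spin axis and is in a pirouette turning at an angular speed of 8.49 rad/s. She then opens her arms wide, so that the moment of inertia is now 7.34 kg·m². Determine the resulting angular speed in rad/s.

Angular momentum about the spin axis is conserved since the torque about it is zero.
ω₂ = I₁ω₁ / I₂ = (3.440)(8.49 rad/s) / (7.340) = 3.979 rad/s.

ω₂ ≈ 3.98 rad/s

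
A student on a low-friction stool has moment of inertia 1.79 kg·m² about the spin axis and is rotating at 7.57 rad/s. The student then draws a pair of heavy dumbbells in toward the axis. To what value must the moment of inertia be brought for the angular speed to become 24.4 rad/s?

I₂ ≈ 0.555 kg·m²

With no external torque about the axis, L is conserved: I₁ω₁ = I₂ω₂.
I₂ = I₁ω₁ / ω₂ = (1.79)(7.57) / (24.4) = 0.5553 kg·m².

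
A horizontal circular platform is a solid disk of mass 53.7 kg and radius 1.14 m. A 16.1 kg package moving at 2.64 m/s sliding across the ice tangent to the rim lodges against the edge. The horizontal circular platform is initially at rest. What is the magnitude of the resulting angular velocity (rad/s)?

|ω_f| ≈ 0.868 rad/s

The axle reaction passes through the central axle and exerts no torque about it; angular momentum about the central axle is conserved through the impact.
I_p = ½(53.7)(1.14)² = 34.89 kg·m². Taking the sense of the package's angular momentum as positive, L_{package} = m v R = (16.1)(2.64)(1.14) = 48.45 kg·m²/s.
L_i = 0 + 48.45 = 48.45 kg·m²/s.
After sticking, I_f = I_p + m R² = 34.89 + (16.1)(1.14)² = 55.82 kg·m².
ω_f = L_i / I_f = 48.45 / 55.82 = 0.8681 rad/s.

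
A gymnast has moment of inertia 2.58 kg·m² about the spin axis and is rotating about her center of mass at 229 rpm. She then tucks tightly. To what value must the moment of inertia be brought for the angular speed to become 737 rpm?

I₂ ≈ 0.802 kg·m²

With no external torque about the axis, L is conserved: I₁ω₁ = I₂ω₂.
I₂ = I₁ω₁ / ω₂ = (2.58)(229) / (737) = 0.8017 kg·m².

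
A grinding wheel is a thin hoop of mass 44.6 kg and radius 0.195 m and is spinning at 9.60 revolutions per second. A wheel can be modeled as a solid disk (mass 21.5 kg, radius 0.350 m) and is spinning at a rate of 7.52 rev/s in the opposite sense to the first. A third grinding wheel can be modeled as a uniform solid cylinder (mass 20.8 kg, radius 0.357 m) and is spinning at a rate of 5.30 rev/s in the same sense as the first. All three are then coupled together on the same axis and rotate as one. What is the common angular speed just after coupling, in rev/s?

The coupling torques are internal; angular momentum about the shared axis is conserved.
Moments of inertia: I_A = (44.6)(0.195)² = 1.696 kg·m²; I_B = ½(21.5)(0.350)² = 1.317 kg·m²; I_C = ½(20.8)(0.357)² = 1.325 kg·m².
Taking A's sense as positive: L = (1.696)(9.60) − (1.317)(7.52) + (1.325)(5.30) = 13.40 kg·m²·rev/s.
Combined I = 1.696 + 1.317 + 1.325 = 4.338 kg·m².
ω_f = L / I = 13.40 / 4.338 = 3.089 rev/s.

|ω_f| ≈ 3.09 rev/s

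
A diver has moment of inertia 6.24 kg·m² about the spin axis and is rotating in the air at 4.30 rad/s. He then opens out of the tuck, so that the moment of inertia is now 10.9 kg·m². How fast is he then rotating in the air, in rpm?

ω₂ ≈ 23.5 rpm

No external torque acts about the spin axis, so angular momentum is conserved.
ω₂ = I₁ω₁ / I₂ = (6.240)(4.30 rad/s) / (10.90) = 2.462 rad/s = 23.51 rpm.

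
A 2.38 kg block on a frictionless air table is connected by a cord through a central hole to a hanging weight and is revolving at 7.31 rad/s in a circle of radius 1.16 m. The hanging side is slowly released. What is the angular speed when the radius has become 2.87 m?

No torque about the axis ⇒ m r₁² ω₁ = m r₂² ω₂.
ω₂ = ω₁ (r₁/r₂)² = (7.31)(1.16/2.87)² = 1.194 rad/s.

ω₂ ≈ 1.19 rad/s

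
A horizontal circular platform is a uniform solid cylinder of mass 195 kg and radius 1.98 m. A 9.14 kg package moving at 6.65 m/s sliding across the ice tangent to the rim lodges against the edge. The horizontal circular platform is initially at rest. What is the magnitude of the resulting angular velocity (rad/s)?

|ω_f| ≈ 0.288 rad/s

The axle reaction passes through the central axle and exerts no torque about it; angular momentum about the central axle is conserved through the impact.
I_p = ½(195)(1.98)² = 382.2 kg·m². Taking the sense of the package's angular momentum as positive, L_{package} = m v R = (9.14)(6.65)(1.98) = 120.3 kg·m²/s.
L_i = 0 + 120.3 = 120.3 kg·m²/s.
After sticking, I_f = I_p + m R² = 382.2 + (9.14)(1.98)² = 418.1 kg·m².
ω_f = L_i / I_f = 120.3 / 418.1 = 0.2879 rad/s.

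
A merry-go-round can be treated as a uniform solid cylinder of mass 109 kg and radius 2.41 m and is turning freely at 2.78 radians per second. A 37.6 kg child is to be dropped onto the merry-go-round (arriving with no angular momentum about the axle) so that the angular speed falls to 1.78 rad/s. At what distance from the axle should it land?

r ≈ 2.17 m

The added mass arrives with no angular momentum about the axle, and any external torque about the axle is negligible, so the system's angular momentum is conserved.
I_p = ½(109)(2.41)² = 316.5 kg·m².
I_p ω_i = (I_p + m r²) ω_f ⇒ m r² = I_p(ω_i/ω_f − 1) = 316.5(2.78/1.78 − 1) = 177.8 kg·m².
r = √(177.8/37.6) = 2.175 m.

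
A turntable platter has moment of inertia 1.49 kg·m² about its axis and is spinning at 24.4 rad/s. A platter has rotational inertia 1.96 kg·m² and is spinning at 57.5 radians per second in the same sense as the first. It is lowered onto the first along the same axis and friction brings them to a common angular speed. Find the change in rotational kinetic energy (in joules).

ΔKE ≈ -464 J

No external torque acts about the common axis, so total angular momentum is conserved.
Taking A's sense as positive: L = (1.490)(24.4) + (1.960)(57.5) = 149.1 kg·m²·rad/s.
Combined I = 1.490 + 1.960 = 3.450 kg·m².
ω_f = L / I = 149.1 / 3.450 = 43.20 rad/s.
KE_i = ½ΣIω² = 3684 J; KE_f = ½(3.450)(43.20)² = 3220 J.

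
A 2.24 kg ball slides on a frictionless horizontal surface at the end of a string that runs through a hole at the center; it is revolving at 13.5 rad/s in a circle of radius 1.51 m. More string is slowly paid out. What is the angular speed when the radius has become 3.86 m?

ω₂ ≈ 2.07 rad/s

No torque about the axis ⇒ m r₁² ω₁ = m r₂² ω₂.
ω₂ = ω₁ (r₁/r₂)² = (13.5)(1.51/3.86)² = 2.066 rad/s.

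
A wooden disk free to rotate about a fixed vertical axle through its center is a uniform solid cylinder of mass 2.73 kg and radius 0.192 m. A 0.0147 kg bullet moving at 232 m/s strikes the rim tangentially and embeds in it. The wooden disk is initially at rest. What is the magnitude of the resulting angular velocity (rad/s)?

|ω_f| ≈ 12.9 rad/s

The axle reaction passes through the axle and exerts no torque about it; angular momentum about the axle is conserved through the impact.
I_p = ½(2.73)(0.192)² = 0.05032 kg·m². Taking the sense of the bullet's angular momentum as positive, L_{bullet} = m v R = (0.0147)(232)(0.192) = 0.6548 kg·m²/s.
L_i = 0 + 0.6548 = 0.6548 kg·m²/s.
After sticking, I_f = I_p + m R² = 0.05032 + (0.0147)(0.192)² = 0.05086 kg·m².
ω_f = L_i / I_f = 0.6548 / 0.05086 = 12.87 rad/s.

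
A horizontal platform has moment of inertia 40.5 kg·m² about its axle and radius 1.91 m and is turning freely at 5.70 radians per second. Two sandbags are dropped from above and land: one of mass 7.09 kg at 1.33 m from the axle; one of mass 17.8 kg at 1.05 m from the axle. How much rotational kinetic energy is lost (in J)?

The added mass arrives with no angular momentum about the axle, and any external torque about the axle is negligible, so the system's angular momentum is conserved.
Added inertia Σmr² = (7.09)(1.33)² + (17.8)(1.05)² = 32.17 kg·m²; I_f = 40.50 + 32.17 = 72.67 kg·m².
ω_f = I_p ω_i / I_f = (40.50)(5.70) / 72.67 = 3.177 rad/s.
KE_i = ½(40.50)(5.700 rad/s)² = 657.9 J; KE_f = ½(72.67)(3.177)² = 366.7 J.

energy lost ≈ 291 J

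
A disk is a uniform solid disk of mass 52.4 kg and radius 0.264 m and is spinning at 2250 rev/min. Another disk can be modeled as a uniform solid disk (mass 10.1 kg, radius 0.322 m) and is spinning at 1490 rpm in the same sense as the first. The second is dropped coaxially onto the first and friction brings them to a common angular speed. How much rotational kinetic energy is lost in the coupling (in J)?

No external torque acts about the common axis, so total angular momentum is conserved.
Moments of inertia: I_A = ½(52.4)(0.264)² = 1.826 kg·m²; I_B = ½(10.1)(0.322)² = 0.5236 kg·m².
Taking A's sense as positive: L = (1.826)(2250) + (0.5236)(1490) = 4889 kg·m²·rpm.
Combined I = 1.826 + 0.5236 = 2.350 kg·m².
ω_f = L / I = 4889 / 2.350 = 2081 rpm.
KE_i = ½ΣIω² = 57060 J; KE_f = ½(2.350)(217.9)² = 55770 J.

ΔKE lost ≈ 1290 J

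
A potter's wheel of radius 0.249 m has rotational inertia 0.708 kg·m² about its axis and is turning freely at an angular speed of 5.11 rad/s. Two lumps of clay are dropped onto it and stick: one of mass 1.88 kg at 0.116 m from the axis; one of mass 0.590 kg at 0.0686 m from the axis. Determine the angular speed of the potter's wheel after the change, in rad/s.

ω_f ≈ 4.92 rad/s

The added mass arrives with no angular momentum about the axis, and any external torque about the axis is negligible, so the system's angular momentum is conserved.
Added inertia Σmr² = (1.88)(0.116)² + (0.590)(0.0686)² = 0.02807 kg·m²; I_f = 0.7080 + 0.02807 = 0.7361 kg·m².
ω_f = I_p ω_i / I_f = (0.7080)(5.11) / 0.7361 = 4.915 rad/s.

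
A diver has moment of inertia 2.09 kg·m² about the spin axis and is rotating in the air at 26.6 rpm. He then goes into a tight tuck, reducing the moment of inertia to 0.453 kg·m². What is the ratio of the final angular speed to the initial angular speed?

ω₂/ω₁ ≈ 4.61

No external torque acts about the spin axis, so angular momentum is conserved.
ω₂/ω₁ = I₁/I₂ = 2.090 / 0.4530 = 4.614.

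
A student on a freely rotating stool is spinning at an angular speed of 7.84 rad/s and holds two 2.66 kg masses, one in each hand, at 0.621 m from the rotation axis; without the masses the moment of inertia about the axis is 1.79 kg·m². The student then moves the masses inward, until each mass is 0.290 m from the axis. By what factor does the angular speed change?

ω₂/ω₁ ≈ 1.72

With no external torque about the axis, L is conserved: I₁ω₁ = I₂ω₂.
I₁ = 1.79 + 2(2.66)(0.621)² = 3.842 kg·m²; I₂ = 1.79 + 2(2.66)(0.290)² = 2.237 kg·m².
ω₂/ω₁ = I₁/I₂ = 3.842 / 2.237 = 1.717.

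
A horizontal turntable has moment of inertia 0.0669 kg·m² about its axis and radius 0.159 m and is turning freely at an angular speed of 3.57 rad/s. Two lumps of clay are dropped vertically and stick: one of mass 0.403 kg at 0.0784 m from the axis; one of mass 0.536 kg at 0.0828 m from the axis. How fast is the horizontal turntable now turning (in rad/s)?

The added mass arrives with no angular momentum about the axis, and any external torque about the axis is negligible, so the system's angular momentum is conserved.
Added inertia Σmr² = (0.403)(0.0784)² + (0.536)(0.0828)² = 0.006152 kg·m²; I_f = 0.06690 + 0.006152 = 0.07305 kg·m².
ω_f = I_p ω_i / I_f = (0.06690)(3.57) / 0.07305 = 3.269 rad/s.

ω_f ≈ 3.27 rad/s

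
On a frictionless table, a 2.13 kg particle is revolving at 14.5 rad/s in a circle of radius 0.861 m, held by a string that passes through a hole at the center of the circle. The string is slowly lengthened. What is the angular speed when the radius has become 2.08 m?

The constraining force is radial, so m r² ω about the center is conserved.
ω₂ = ω₁ (r₁/r₂)² = (14.5)(0.861/2.08)² = 2.485 rad/s.

ω₂ ≈ 2.48 rad/s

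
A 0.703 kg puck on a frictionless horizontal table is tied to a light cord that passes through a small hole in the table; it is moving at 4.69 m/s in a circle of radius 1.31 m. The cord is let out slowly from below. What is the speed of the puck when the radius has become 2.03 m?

The only horizontal force on the mass is along the cord (radial), so it exerts no torque about the hole and angular momentum m v r is conserved.
v₂ = v₁ r₁ / r₂ = (4.69)(1.31) / (2.03) = 3.027 m/s.

v₂ ≈ 3.03 m/s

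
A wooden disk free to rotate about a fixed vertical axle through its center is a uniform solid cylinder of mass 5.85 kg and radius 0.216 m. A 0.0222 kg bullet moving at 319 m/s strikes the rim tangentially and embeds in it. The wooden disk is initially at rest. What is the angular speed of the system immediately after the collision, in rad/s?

|ω_f| ≈ 11.1 rad/s

About the axle the impulsive forces during the collision are internal, so angular momentum about that axis is conserved.
I_p = ½(5.85)(0.216)² = 0.1365 kg·m². Taking the sense of the bullet's angular momentum as positive, L_{bullet} = m v R = (0.0222)(319)(0.216) = 1.530 kg·m²/s.
L_i = 0 + 1.530 = 1.530 kg·m²/s.
After sticking, I_f = I_p + m R² = 0.1365 + (0.0222)(0.216)² = 0.1375 kg·m².
ω_f = L_i / I_f = 1.530 / 0.1375 = 11.12 rad/s.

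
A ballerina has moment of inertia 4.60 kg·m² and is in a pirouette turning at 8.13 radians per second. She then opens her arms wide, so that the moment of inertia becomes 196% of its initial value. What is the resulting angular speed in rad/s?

ω₂ ≈ 4.15 rad/s

Angular momentum about the spin axis is conserved since the torque about it is zero.
I₂ = 1.96 × 4.60 = 9.016 kg·m².
ω₂ = I₁ω₁ / I₂ = (4.600)(8.13 rad/s) / (9.016) = 4.148 rad/s.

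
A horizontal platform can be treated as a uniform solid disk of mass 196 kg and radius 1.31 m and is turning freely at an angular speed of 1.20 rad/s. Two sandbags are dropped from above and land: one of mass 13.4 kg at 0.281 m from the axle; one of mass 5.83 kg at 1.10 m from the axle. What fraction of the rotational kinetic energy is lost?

fraction ≈ 0.0460

The added mass arrives with no angular momentum about the axle, and any external torque about the axle is negligible, so the system's angular momentum is conserved.
I_p = ½(196)(1.31)² = 168.2 kg·m².
Added inertia Σmr² = (13.4)(0.281)² + (5.83)(1.10)² = 8.112 kg·m²; I_f = 168.2 + 8.112 = 176.3 kg·m².
ω_f = I_p ω_i / I_f = (168.2)(1.20) / 176.3 = 1.145 rad/s.
KE_i = ½(168.2)(1.200 rad/s)² = 121.1 J; KE_f = ½(176.3)(1.145)² = 115.5 J.
Fraction lost = 0.04602.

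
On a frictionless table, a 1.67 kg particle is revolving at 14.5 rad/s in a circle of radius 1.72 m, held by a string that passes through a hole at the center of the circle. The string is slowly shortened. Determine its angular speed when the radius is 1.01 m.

ω₂ ≈ 42.1 rad/s

No torque about the axis ⇒ m r₁² ω₁ = m r₂² ω₂.
ω₂ = ω₁ (r₁/r₂)² = (14.5)(1.72/1.01)² = 42.05 rad/s.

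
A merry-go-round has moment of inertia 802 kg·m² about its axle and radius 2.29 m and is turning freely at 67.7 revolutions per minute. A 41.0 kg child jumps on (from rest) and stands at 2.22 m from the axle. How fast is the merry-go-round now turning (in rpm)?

The added mass arrives with no angular momentum about the axle, and any external torque about the axle is negligible, so the system's angular momentum is conserved.
Added inertia Σmr² = (41.0)(2.22)² = 202.1 kg·m²; I_f = 802.0 + 202.1 = 1004 kg·m².
ω_f = I_p ω_i / I_f = (802.0)(67.7) / 1004 = 54.08 rpm.

ω_f ≈ 54.1 rpm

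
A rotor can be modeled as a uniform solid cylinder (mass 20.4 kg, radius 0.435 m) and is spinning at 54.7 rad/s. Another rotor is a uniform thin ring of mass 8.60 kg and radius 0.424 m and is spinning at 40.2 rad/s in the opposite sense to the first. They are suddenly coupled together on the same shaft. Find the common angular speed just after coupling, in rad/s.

No external torque acts about the common axis, so total angular momentum is conserved.
Moments of inertia: I_A = ½(20.4)(0.435)² = 1.930 kg·m²; I_B = (8.60)(0.424)² = 1.546 kg·m².
Taking A's sense as positive: L = (1.930)(54.7) − (1.546)(40.2) = 43.42 kg·m²·rad/s.
Combined I = 1.930 + 1.546 = 3.476 kg·m².
ω_f = L / I = 43.42 / 3.476 = 12.49 rad/s.

|ω_f| ≈ 12.5 rad/s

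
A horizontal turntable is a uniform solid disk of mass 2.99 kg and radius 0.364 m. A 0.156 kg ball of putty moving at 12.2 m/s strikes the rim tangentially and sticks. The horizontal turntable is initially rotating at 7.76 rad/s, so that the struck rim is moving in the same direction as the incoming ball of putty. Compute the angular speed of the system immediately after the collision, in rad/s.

|ω_f| ≈ 10.2 rad/s

The axle reaction passes through the axle and exerts no torque about it; angular momentum about the axle is conserved through the impact.
I_p = ½(2.99)(0.364)² = 0.1981 kg·m². Taking the sense of the ball of putty's angular momentum as positive, L_{ball} = m v R = (0.156)(12.2)(0.364) = 0.6928 kg·m²/s.
L_i = +I_p ω_p + m v R = +(0.1981)(7.76) + 0.6928 = 2.230 kg·m²/s.
After sticking, I_f = I_p + m R² = 0.1981 + (0.156)(0.364)² = 0.2188 kg·m².
ω_f = L_i / I_f = 2.230 / 0.2188 = 10.19 rad/s.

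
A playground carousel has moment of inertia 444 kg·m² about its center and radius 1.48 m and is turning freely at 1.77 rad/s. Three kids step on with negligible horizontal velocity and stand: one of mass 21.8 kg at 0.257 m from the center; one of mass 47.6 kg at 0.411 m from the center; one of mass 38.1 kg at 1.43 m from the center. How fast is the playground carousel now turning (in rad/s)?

No external torque acts about the center; L_before = L_after.
Added inertia Σmr² = (21.8)(0.257)² + (47.6)(0.411)² + (38.1)(1.43)² = 87.39 kg·m²; I_f = 444.0 + 87.39 = 531.4 kg·m².
ω_f = I_p ω_i / I_f = (444.0)(1.77) / 531.4 = 1.479 rad/s.

ω_f ≈ 1.48 rad/s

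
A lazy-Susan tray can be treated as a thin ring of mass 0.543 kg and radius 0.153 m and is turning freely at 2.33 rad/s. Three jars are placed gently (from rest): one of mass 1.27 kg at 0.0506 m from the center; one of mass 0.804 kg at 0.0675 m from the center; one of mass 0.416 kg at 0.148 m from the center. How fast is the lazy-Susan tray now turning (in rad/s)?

ω_f ≈ 1.03 rad/s

The added mass arrives with no angular momentum about the center, and any external torque about the center is negligible, so the system's angular momentum is conserved.
I_p = (0.543)(0.153)² = 0.01271 kg·m².
Added inertia Σmr² = (1.27)(0.0506)² + (0.804)(0.0675)² + (0.416)(0.148)² = 0.01603 kg·m²; I_f = 0.01271 + 0.01603 = 0.02874 kg·m².
ω_f = I_p ω_i / I_f = (0.01271)(2.33) / 0.02874 = 1.031 rad/s.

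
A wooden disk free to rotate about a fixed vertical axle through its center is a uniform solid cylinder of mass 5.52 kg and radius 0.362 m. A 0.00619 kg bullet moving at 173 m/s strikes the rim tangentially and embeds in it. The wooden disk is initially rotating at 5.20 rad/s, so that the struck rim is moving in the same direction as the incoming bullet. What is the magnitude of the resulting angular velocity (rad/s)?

The axle reaction passes through the axle and exerts no torque about it; angular momentum about the axle is conserved through the impact.
I_p = ½(5.52)(0.362)² = 0.3617 kg·m². Taking the sense of the bullet's angular momentum as positive, L_{bullet} = m v R = (0.00619)(173)(0.362) = 0.3877 kg·m²/s.
L_i = +I_p ω_p + m v R = +(0.3617)(5.20) + 0.3877 = 2.268 kg·m²/s.
After sticking, I_f = I_p + m R² = 0.3617 + (0.00619)(0.362)² = 0.3625 kg·m².
ω_f = L_i / I_f = 2.268 / 0.3625 = 6.258 rad/s.

|ω_f| ≈ 6.26 rad/s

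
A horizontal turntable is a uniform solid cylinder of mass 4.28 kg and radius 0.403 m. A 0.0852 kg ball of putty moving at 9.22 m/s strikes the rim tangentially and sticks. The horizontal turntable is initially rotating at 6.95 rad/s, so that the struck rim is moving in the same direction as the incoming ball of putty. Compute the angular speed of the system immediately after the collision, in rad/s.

|ω_f| ≈ 7.56 rad/s

The axle reaction passes through the axle and exerts no torque about it; angular momentum about the axle is conserved through the impact.
I_p = ½(4.28)(0.403)² = 0.3476 kg·m². Taking the sense of the ball of putty's angular momentum as positive, L_{ball} = m v R = (0.0852)(9.22)(0.403) = 0.3166 kg·m²/s.
L_i = +I_p ω_p + m v R = +(0.3476)(6.95) + 0.3166 = 2.732 kg·m²/s.
After sticking, I_f = I_p + m R² = 0.3476 + (0.0852)(0.403)² = 0.3614 kg·m².
ω_f = L_i / I_f = 2.732 / 0.3614 = 7.560 rad/s.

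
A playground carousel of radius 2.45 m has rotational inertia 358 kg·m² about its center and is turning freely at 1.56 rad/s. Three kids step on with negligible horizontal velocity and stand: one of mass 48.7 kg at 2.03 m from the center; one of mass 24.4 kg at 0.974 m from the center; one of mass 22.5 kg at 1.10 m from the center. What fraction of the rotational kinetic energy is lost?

The added mass arrives with no angular momentum about the center, and any external torque about the center is negligible, so the system's angular momentum is conserved.
Added inertia Σmr² = (48.7)(2.03)² + (24.4)(0.974)² + (22.5)(1.10)² = 251.1 kg·m²; I_f = 358.0 + 251.1 = 609.1 kg·m².
ω_f = I_p ω_i / I_f = (358.0)(1.56) / 609.1 = 0.9170 rad/s.
KE_i = ½(358.0)(1.560 rad/s)² = 435.6 J; KE_f = ½(609.1)(0.9170)² = 256.1 J.
Fraction lost = 0.4122.

fraction ≈ 0.412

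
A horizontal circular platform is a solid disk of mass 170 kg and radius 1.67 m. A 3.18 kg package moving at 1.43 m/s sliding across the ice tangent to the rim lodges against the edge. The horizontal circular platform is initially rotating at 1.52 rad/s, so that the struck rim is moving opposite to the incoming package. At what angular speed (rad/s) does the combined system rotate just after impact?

|ω_f| ≈ 1.43 rad/s

The axle reaction passes through the central axle and exerts no torque about it; angular momentum about the central axle is conserved through the impact.
I_p = ½(170)(1.67)² = 237.1 kg·m². Taking the sense of the package's angular momentum as positive, L_{package} = m v R = (3.18)(1.43)(1.67) = 7.594 kg·m²/s.
L_i = −I_p ω_p + m v R = −(237.1)(1.52) + 7.594 = -352.7 kg·m²/s.
After sticking, I_f = I_p + m R² = 237.1 + (3.18)(1.67)² = 245.9 kg·m².
ω_f = L_i / I_f = -352.7 / 245.9 = -1.434 rad/s.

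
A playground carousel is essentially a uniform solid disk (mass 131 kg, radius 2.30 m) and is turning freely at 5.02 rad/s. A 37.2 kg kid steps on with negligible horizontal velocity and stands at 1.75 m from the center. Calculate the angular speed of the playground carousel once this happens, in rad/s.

ω_f ≈ 3.78 rad/s

The added mass arrives with no angular momentum about the center, and any external torque about the center is negligible, so the system's angular momentum is conserved.
I_p = ½(131)(2.30)² = 346.5 kg·m².
Added inertia Σmr² = (37.2)(1.75)² = 113.9 kg·m²; I_f = 346.5 + 113.9 = 460.4 kg·m².
ω_f = I_p ω_i / I_f = (346.5)(5.02) / 460.4 = 3.778 rad/s.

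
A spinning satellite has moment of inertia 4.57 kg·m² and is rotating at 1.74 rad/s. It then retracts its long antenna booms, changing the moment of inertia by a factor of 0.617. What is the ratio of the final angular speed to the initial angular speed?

ω₂/ω₁ ≈ 1.62

Angular momentum about the spin axis is conserved since the torque about it is zero.
I₂ = 0.617 × 4.57 = 2.820 kg·m².
ω₂/ω₁ = I₁/I₂ = 4.570 / 2.820 = 1.621.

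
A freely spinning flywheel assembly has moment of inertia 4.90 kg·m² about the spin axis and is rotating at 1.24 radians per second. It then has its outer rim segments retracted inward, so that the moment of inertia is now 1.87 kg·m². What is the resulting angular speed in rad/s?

No external torque acts about the spin axis, so angular momentum is conserved.
ω₂ = I₁ω₁ / I₂ = (4.900)(1.24 rad/s) / (1.870) = 3.249 rad/s.

ω₂ ≈ 3.25 rad/s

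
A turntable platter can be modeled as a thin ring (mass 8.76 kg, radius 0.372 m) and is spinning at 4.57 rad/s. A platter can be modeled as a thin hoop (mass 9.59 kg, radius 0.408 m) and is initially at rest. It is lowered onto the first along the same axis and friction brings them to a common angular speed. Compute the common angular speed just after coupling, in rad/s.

|ω_f| ≈ 1.97 rad/s

The coupling torques are internal; angular momentum about the shared axis is conserved.
Moments of inertia: I_A = (8.76)(0.372)² = 1.212 kg·m²; I_B = (9.59)(0.408)² = 1.596 kg·m².
Taking A's sense as positive: L = (1.212)(4.57) = 5.540 kg·m²·rad/s.
Combined I = 1.212 + 1.596 = 2.809 kg·m².
ω_f = L / I = 5.540 / 2.809 = 1.972 rad/s.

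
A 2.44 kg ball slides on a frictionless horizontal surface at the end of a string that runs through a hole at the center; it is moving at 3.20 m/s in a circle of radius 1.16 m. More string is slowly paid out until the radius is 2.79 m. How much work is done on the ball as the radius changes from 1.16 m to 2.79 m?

The only horizontal force on the mass is along the cord (radial), so it exerts no torque about the hole and angular momentum m v r is conserved.
v₂ = v₁ r₁ / r₂ = (3.20)(1.16) / (2.79) = 1.330 m/s.
W = ΔKE = ½m(v₂² − v₁²) = -10.33 J.

W ≈ -10.3 J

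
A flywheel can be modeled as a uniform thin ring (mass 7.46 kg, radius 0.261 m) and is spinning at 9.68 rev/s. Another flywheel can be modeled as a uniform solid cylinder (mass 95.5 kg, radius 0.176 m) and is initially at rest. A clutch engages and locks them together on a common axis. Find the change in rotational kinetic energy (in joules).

ΔKE ≈ -700 J

The coupling torques are internal; angular momentum about the shared axis is conserved.
Moments of inertia: I_A = (7.46)(0.261)² = 0.5082 kg·m²; I_B = ½(95.5)(0.176)² = 1.479 kg·m².
Taking A's sense as positive: L = (0.5082)(9.68) = 4.919 kg·m²·rev/s.
Combined I = 0.5082 + 1.479 = 1.987 kg·m².
ω_f = L / I = 4.919 / 1.987 = 2.475 rev/s.
KE_i = ½ΣIω² = 939.9 J; KE_f = ½(1.987)(15.55)² = 240.4 J.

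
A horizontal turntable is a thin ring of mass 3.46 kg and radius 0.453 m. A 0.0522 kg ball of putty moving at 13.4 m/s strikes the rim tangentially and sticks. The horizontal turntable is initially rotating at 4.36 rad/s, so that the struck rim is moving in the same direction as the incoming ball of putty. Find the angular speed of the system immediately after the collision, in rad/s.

|ω_f| ≈ 4.73 rad/s

The axle reaction passes through the axle and exerts no torque about it; angular momentum about the axle is conserved through the impact.
I_p = (3.46)(0.453)² = 0.7100 kg·m². Taking the sense of the ball of putty's angular momentum as positive, L_{ball} = m v R = (0.0522)(13.4)(0.453) = 0.3169 kg·m²/s.
L_i = +I_p ω_p + m v R = +(0.7100)(4.36) + 0.3169 = 3.413 kg·m²/s.
After sticking, I_f = I_p + m R² = 0.7100 + (0.0522)(0.453)² = 0.7207 kg·m².
ω_f = L_i / I_f = 3.413 / 0.7207 = 4.735 rad/s.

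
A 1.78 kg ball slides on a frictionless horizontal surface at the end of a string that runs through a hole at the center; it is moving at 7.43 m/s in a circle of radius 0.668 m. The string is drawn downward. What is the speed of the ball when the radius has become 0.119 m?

The only horizontal force on the mass is along the cord (radial), so it exerts no torque about the hole and angular momentum m v r is conserved.
v₂ = v₁ r₁ / r₂ = (7.43)(0.668) / (0.119) = 41.71 m/s.

v₂ ≈ 41.7 m/s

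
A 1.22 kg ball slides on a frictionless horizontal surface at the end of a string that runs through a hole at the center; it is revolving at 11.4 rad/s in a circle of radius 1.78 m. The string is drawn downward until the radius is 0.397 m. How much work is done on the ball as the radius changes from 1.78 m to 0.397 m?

W ≈ 4800 J

The constraining force is radial, so m r² ω about the center is conserved.
ω₂ = ω₁ (r₁/r₂)² = (11.4)(1.78/0.397)² = 229.2 rad/s.
W = ΔKE = ½m(v₂² − v₁²) = 4798 J.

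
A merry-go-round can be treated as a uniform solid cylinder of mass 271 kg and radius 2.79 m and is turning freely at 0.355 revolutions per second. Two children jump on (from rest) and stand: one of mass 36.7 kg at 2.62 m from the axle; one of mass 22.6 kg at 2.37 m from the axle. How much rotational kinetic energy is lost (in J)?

energy lost ≈ 693 J

The added mass arrives with no angular momentum about the axle, and any external torque about the axle is negligible, so the system's angular momentum is conserved.
I_p = ½(271)(2.79)² = 1055 kg·m².
Added inertia Σmr² = (36.7)(2.62)² + (22.6)(2.37)² = 378.9 kg·m²; I_f = 1055 + 378.9 = 1434 kg·m².
ω_f = I_p ω_i / I_f = (1055)(0.355) / 1434 = 0.2612 rev/s.
KE_i = ½(1055)(2.231 rad/s)² = 2624 J; KE_f = ½(1434)(1.641)² = 1930 J.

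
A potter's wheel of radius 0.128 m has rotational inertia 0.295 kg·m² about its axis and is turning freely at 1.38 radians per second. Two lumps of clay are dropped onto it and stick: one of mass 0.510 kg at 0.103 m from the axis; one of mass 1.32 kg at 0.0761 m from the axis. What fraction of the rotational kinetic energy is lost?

fraction ≈ 0.0424

No external torque acts about the axis; L_before = L_after.
Added inertia Σmr² = (0.510)(0.103)² + (1.32)(0.0761)² = 0.01305 kg·m²; I_f = 0.2950 + 0.01305 = 0.3081 kg·m².
ω_f = I_p ω_i / I_f = (0.2950)(1.38) / 0.3081 = 1.322 rad/s.
KE_i = ½(0.2950)(1.380 rad/s)² = 0.2809 J; KE_f = ½(0.3081)(1.322)² = 0.2690 J.
Fraction lost = 0.04238.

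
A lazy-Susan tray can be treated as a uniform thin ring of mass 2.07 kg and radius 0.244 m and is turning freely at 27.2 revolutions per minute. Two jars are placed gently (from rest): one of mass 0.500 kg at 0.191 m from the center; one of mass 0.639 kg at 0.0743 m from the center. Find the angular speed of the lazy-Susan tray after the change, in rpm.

ω_f ≈ 23.1 rpm

The added mass arrives with no angular momentum about the center, and any external torque about the center is negligible, so the system's angular momentum is conserved.
I_p = (2.07)(0.244)² = 0.1232 kg·m².
Added inertia Σmr² = (0.500)(0.191)² + (0.639)(0.0743)² = 0.02177 kg·m²; I_f = 0.1232 + 0.02177 = 0.1450 kg·m².
ω_f = I_p ω_i / I_f = (0.1232)(27.2) / 0.1450 = 23.12 rpm.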